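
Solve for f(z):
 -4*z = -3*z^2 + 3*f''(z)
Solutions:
 f(z) = C1 + C2*z + z^4/12 - 2*z^3/9


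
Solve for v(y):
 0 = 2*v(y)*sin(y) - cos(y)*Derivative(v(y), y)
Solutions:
 v(y) = C1/cos(y)^2


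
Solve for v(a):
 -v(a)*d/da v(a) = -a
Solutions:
 v(a) = -sqrt(C1 + a^2)
 v(a) = sqrt(C1 + a^2)


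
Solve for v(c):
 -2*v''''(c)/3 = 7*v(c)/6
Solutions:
 v(c) = (C1*sin(7^(1/4)*c/2) + C2*cos(7^(1/4)*c/2))*exp(-7^(1/4)*c/2) + (C3*sin(7^(1/4)*c/2) + C4*cos(7^(1/4)*c/2))*exp(7^(1/4)*c/2)


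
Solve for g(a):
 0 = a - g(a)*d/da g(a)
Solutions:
 g(a) = -sqrt(C1 + a^2)
 g(a) = sqrt(C1 + a^2)


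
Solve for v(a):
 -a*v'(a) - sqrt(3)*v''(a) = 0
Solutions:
 v(a) = C1 + C2*erf(sqrt(2)*3^(3/4)*a/6)


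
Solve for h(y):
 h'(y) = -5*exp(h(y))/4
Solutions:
 h(y) = log(1/(C1 + 5*y)) + 2*log(2)


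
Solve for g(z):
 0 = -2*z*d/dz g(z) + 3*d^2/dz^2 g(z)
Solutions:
 g(z) = C1 + C2*erfi(sqrt(3)*z/3)


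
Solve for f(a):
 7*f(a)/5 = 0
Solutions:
 f(a) = 0


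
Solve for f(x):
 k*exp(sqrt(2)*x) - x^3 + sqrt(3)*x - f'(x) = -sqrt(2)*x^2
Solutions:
 f(x) = C1 + sqrt(2)*k*exp(sqrt(2)*x)/2 - x^4/4 + sqrt(2)*x^3/3 + sqrt(3)*x^2/2


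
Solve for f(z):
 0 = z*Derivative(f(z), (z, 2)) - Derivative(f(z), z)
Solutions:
 f(z) = C1 + C2*z^2


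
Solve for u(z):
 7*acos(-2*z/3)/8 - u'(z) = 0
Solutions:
 u(z) = C1 + 7*z*acos(-2*z/3)/8 + 7*sqrt(9 - 4*z^2)/16


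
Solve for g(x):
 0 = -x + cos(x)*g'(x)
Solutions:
 g(x) = C1 + Integral(x/cos(x), x)


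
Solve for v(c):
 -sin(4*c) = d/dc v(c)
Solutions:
 v(c) = C1 + cos(4*c)/4


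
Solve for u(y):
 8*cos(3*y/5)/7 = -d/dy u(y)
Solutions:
 u(y) = C1 - 40*sin(3*y/5)/21


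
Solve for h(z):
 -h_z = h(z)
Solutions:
 h(z) = C1*exp(-z)


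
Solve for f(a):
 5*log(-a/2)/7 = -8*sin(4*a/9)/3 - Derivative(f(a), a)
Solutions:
 f(a) = C1 - 5*a*log(-a)/7 + 5*a*log(2)/7 + 5*a/7 + 6*cos(4*a/9)


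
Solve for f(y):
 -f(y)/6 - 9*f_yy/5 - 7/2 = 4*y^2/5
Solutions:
 f(y) = C1*sin(sqrt(30)*y/18) + C2*cos(sqrt(30)*y/18) - 24*y^2/5 + 2067/25


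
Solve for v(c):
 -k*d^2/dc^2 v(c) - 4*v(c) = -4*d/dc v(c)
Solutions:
 v(c) = C1*exp(2*c*(1 - sqrt(1 - k))/k) + C2*exp(2*c*(sqrt(1 - k) + 1)/k)


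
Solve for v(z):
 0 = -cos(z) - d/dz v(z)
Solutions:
 v(z) = C1 - sin(z)


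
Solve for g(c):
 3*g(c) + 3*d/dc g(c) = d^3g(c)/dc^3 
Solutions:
 g(c) = C1*exp(-2^(1/3)*c*(2/(sqrt(5) + 3)^(1/3) + 2^(1/3)*(sqrt(5) + 3)^(1/3))/4)*sin(2^(1/3)*sqrt(3)*c*(-2^(1/3)*(sqrt(5) + 3)^(1/3) + 2/(sqrt(5) + 3)^(1/3))/4) + C2*exp(-2^(1/3)*c*(2/(sqrt(5) + 3)^(1/3) + 2^(1/3)*(sqrt(5) + 3)^(1/3))/4)*cos(2^(1/3)*sqrt(3)*c*(-2^(1/3)*(sqrt(5) + 3)^(1/3) + 2/(sqrt(5) + 3)^(1/3))/4) + C3*exp(2^(1/3)*c*((sqrt(5) + 3)^(-1/3) + 2^(1/3)*(sqrt(5) + 3)^(1/3)/2))


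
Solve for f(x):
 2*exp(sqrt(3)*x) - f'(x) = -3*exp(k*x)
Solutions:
 f(x) = C1 + 2*sqrt(3)*exp(sqrt(3)*x)/3 + 3*exp(k*x)/k


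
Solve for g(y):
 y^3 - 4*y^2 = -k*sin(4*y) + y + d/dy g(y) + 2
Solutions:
 g(y) = C1 - k*cos(4*y)/4 + y^4/4 - 4*y^3/3 - y^2/2 - 2*y


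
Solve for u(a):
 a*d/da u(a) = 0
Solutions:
 u(a) = C1


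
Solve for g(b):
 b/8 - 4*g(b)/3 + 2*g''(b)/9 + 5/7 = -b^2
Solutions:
 g(b) = C1*exp(-sqrt(6)*b) + C2*exp(sqrt(6)*b) + 3*b^2/4 + 3*b/32 + 11/14


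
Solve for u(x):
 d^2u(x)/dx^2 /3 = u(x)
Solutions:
 u(x) = C1*exp(-sqrt(3)*x) + C2*exp(sqrt(3)*x)


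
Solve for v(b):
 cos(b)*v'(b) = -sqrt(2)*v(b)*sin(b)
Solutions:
 v(b) = C1*cos(b)^(sqrt(2))


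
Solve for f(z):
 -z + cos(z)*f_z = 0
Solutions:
 f(z) = C1 + Integral(z/cos(z), z)


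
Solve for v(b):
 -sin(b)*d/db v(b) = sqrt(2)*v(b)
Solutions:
 v(b) = C1*(cos(b) + 1)^(sqrt(2)/2)/(cos(b) - 1)^(sqrt(2)/2)


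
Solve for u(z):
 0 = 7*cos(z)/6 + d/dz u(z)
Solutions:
 u(z) = C1 - 7*sin(z)/6


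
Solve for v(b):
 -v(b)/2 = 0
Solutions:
 v(b) = 0


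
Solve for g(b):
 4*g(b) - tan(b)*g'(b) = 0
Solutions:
 g(b) = C1*sin(b)^4


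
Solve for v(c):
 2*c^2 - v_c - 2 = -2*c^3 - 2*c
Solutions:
 v(c) = C1 + c^4/2 + 2*c^3/3 + c^2 - 2*c


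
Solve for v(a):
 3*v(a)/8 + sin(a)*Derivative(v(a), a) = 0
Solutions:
 v(a) = C1*(cos(a) + 1)^(3/16)/(cos(a) - 1)^(3/16)


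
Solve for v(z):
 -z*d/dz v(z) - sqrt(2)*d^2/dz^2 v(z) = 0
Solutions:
 v(z) = C1 + C2*erf(2^(1/4)*z/2)


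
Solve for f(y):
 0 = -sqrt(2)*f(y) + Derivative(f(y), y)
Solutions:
 f(y) = C1*exp(sqrt(2)*y)


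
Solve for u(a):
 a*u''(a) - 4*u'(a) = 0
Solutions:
 u(a) = C1 + C2*a^5


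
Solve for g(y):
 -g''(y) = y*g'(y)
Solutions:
 g(y) = C1 + C2*erf(sqrt(2)*y/2)


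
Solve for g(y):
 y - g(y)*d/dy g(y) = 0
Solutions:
 g(y) = -sqrt(C1 + y^2)
 g(y) = sqrt(C1 + y^2)


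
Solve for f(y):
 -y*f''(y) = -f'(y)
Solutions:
 f(y) = C1 + C2*y^2


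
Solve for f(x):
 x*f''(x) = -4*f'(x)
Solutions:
 f(x) = C1 + C2/x^3


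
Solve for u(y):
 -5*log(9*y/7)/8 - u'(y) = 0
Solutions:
 u(y) = C1 - 5*y*log(y)/8 - 5*y*log(3)/4 + 5*y/8 + 5*y*log(7)/8


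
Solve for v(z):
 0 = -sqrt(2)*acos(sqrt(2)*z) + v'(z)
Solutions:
 v(z) = C1 + sqrt(2)*(z*acos(sqrt(2)*z) - sqrt(2)*sqrt(1 - 2*z^2)/2)


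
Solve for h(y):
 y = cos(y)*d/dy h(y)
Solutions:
 h(y) = C1 + Integral(y/cos(y), y)


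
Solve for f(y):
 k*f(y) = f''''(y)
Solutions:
 f(y) = C1*exp(-k^(1/4)*y) + C2*exp(k^(1/4)*y) + C3*exp(-I*k^(1/4)*y) + C4*exp(I*k^(1/4)*y)


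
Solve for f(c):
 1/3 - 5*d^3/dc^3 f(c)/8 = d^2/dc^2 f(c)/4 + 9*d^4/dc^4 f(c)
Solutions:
 f(c) = C1 + C2*c + 2*c^2/3 + (C3*sin(sqrt(551)*c/144) + C4*cos(sqrt(551)*c/144))*exp(-5*c/144)


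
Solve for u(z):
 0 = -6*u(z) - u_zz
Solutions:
 u(z) = C1*sin(sqrt(6)*z) + C2*cos(sqrt(6)*z)


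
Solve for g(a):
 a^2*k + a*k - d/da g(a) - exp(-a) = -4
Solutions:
 g(a) = C1 + a^3*k/3 + a^2*k/2 + 4*a + exp(-a)


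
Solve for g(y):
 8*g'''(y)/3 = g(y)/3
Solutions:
 g(y) = C3*exp(y/2) + (C1*sin(sqrt(3)*y/4) + C2*cos(sqrt(3)*y/4))*exp(-y/4)


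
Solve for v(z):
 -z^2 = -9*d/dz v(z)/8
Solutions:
 v(z) = C1 + 8*z^3/27


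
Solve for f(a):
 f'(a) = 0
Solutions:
 f(a) = C1


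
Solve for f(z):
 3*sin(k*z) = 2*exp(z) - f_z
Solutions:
 f(z) = C1 + 2*exp(z) + 3*cos(k*z)/k


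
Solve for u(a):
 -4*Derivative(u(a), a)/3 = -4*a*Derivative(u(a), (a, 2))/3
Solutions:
 u(a) = C1 + C2*a^2


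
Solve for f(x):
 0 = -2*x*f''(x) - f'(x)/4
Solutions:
 f(x) = C1 + C2*x^(7/8)


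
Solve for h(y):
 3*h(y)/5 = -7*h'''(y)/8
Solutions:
 h(y) = C3*exp(-2*3^(1/3)*35^(2/3)*y/35) + (C1*sin(3^(5/6)*35^(2/3)*y/35) + C2*cos(3^(5/6)*35^(2/3)*y/35))*exp(3^(1/3)*35^(2/3)*y/35)


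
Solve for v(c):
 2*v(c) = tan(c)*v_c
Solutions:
 v(c) = C1*sin(c)^2


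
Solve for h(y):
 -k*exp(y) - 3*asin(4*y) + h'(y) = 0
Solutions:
 h(y) = C1 + k*exp(y) + 3*y*asin(4*y) + 3*sqrt(1 - 16*y^2)/4


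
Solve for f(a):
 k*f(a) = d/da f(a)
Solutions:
 f(a) = C1*exp(a*k)


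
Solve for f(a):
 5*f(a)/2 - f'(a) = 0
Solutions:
 f(a) = C1*exp(5*a/2)


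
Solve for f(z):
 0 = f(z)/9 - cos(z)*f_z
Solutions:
 f(z) = C1*(sin(z) + 1)^(1/18)/(sin(z) - 1)^(1/18)


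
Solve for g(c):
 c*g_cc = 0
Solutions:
 g(c) = C1 + C2*c


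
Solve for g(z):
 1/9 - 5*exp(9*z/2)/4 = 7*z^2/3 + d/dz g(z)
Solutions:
 g(z) = C1 - 7*z^3/9 + z/9 - 5*exp(9*z/2)/18


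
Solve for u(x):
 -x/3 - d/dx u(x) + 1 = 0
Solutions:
 u(x) = C1 - x^2/6 + x


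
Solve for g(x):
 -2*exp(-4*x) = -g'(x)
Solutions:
 g(x) = C1 - exp(-4*x)/2


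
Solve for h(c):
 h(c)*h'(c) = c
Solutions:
 h(c) = -sqrt(C1 + c^2)
 h(c) = sqrt(C1 + c^2)


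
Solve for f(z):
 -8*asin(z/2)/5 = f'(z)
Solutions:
 f(z) = C1 - 8*z*asin(z/2)/5 - 8*sqrt(4 - z^2)/5


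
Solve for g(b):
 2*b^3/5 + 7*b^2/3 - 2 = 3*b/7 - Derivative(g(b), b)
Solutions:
 g(b) = C1 - b^4/10 - 7*b^3/9 + 3*b^2/14 + 2*b


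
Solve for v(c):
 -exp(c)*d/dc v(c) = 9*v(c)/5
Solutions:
 v(c) = C1*exp(9*exp(-c)/5)


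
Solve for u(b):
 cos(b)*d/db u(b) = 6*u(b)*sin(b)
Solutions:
 u(b) = C1/cos(b)^6


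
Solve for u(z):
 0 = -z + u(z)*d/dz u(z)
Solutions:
 u(z) = -sqrt(C1 + z^2)
 u(z) = sqrt(C1 + z^2)


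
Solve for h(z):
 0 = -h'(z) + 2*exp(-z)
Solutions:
 h(z) = C1 - 2*exp(-z)


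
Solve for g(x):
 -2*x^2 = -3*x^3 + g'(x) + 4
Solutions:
 g(x) = C1 + 3*x^4/4 - 2*x^3/3 - 4*x


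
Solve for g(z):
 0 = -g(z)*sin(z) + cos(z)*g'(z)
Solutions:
 g(z) = C1/cos(z)


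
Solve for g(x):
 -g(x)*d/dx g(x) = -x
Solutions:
 g(x) = -sqrt(C1 + x^2)
 g(x) = sqrt(C1 + x^2)


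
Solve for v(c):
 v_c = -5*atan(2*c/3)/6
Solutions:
 v(c) = C1 - 5*c*atan(2*c/3)/6 + 5*log(4*c^2 + 9)/8


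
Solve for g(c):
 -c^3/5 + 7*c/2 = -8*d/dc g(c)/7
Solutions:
 g(c) = C1 + 7*c^4/160 - 49*c^2/32


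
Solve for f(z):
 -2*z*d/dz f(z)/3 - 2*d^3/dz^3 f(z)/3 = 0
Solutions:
 f(z) = C1 + Integral(C2*airyai(-z) + C3*airybi(-z), z)


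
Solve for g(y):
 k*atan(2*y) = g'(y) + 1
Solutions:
 g(y) = C1 + k*(y*atan(2*y) - log(4*y^2 + 1)/4) - y


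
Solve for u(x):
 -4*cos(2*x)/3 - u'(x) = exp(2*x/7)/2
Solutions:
 u(x) = C1 - 7*exp(2*x/7)/4 - 2*sin(2*x)/3


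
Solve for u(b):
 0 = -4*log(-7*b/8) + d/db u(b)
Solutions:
 u(b) = C1 + 4*b*log(-b) + 4*b*(-3*log(2) - 1 + log(7))


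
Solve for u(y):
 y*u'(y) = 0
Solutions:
 u(y) = C1


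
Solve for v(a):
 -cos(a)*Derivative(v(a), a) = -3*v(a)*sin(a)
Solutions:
 v(a) = C1/cos(a)^3


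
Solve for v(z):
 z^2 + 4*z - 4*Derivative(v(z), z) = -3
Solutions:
 v(z) = C1 + z^3/12 + z^2/2 + 3*z/4


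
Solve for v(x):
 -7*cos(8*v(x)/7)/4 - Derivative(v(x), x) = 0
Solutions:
 7*x/4 - 7*log(sin(8*v(x)/7) - 1)/16 + 7*log(sin(8*v(x)/7) + 1)/16 = C1


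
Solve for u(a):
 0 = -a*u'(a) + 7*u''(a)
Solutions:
 u(a) = C1 + C2*erfi(sqrt(14)*a/14)


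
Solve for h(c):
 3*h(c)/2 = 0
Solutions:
 h(c) = 0


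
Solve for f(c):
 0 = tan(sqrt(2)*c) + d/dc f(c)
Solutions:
 f(c) = C1 + sqrt(2)*log(cos(sqrt(2)*c))/2


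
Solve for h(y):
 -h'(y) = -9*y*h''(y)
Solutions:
 h(y) = C1 + C2*y^(10/9)


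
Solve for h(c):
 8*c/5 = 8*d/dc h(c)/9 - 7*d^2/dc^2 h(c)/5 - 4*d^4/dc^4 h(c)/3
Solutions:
 h(c) = C1 + C2*exp(-c*(-21*75^(1/3)/(200 + sqrt(55435))^(1/3) + 45^(1/3)*(200 + sqrt(55435))^(1/3))/60)*sin(3^(1/6)*5^(1/3)*c*(7*3^(2/3)*5^(1/3)/(200 + sqrt(55435))^(1/3) + (200 + sqrt(55435))^(1/3))/20) + C3*exp(-c*(-21*75^(1/3)/(200 + sqrt(55435))^(1/3) + 45^(1/3)*(200 + sqrt(55435))^(1/3))/60)*cos(3^(1/6)*5^(1/3)*c*(7*3^(2/3)*5^(1/3)/(200 + sqrt(55435))^(1/3) + (200 + sqrt(55435))^(1/3))/20) + C4*exp(c*(-21*75^(1/3)/(200 + sqrt(55435))^(1/3) + 45^(1/3)*(200 + sqrt(55435))^(1/3))/30) + 9*c^2/10 + 567*c/200


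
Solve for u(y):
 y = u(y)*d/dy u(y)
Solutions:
 u(y) = -sqrt(C1 + y^2)
 u(y) = sqrt(C1 + y^2)


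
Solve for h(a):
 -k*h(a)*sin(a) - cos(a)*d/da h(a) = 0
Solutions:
 h(a) = C1*exp(k*log(cos(a)))


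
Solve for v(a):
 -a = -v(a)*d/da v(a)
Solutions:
 v(a) = -sqrt(C1 + a^2)
 v(a) = sqrt(C1 + a^2)


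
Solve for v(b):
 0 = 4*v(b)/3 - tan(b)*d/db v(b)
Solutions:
 v(b) = C1*sin(b)^(4/3)


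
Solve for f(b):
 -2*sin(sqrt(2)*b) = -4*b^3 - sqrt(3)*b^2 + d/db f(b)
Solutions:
 f(b) = C1 + b^4 + sqrt(3)*b^3/3 + sqrt(2)*cos(sqrt(2)*b)


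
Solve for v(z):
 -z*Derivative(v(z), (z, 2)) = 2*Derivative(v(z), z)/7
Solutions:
 v(z) = C1 + C2*z^(5/7)


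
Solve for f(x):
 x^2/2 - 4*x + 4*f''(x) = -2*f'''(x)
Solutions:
 f(x) = C1 + C2*x + C3*exp(-2*x) - x^4/96 + 3*x^3/16 - 9*x^2/32


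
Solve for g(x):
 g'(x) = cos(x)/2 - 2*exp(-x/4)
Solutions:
 g(x) = C1 + sin(x)/2 + 8*exp(-x/4)


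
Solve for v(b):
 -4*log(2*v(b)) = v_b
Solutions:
 Integral(1/(log(_y) + log(2)), (_y, v(b)))/4 = C1 - b


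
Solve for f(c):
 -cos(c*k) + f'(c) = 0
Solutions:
 f(c) = C1 + sin(c*k)/k


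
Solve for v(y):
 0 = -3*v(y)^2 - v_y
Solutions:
 v(y) = 1/(C1 + 3*y)


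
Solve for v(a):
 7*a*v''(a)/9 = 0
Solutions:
 v(a) = C1 + C2*a


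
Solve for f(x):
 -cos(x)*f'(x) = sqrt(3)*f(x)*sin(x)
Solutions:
 f(x) = C1*cos(x)^(sqrt(3))


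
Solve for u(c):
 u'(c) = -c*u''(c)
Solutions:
 u(c) = C1 + C2*log(c)


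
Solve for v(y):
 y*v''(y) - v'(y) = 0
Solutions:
 v(y) = C1 + C2*y^2


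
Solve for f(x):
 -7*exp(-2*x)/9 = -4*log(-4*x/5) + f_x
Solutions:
 f(x) = C1 + 4*x*log(-x) + 4*x*(-log(5) - 1 + 2*log(2)) + 7*exp(-2*x)/18


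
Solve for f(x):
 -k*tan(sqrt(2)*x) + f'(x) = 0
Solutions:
 f(x) = C1 - sqrt(2)*k*log(cos(sqrt(2)*x))/2


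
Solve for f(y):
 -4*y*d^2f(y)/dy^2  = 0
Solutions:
 f(y) = C1 + C2*y


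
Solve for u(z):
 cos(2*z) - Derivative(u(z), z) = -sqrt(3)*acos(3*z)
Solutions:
 u(z) = C1 + sqrt(3)*(z*acos(3*z) - sqrt(1 - 9*z^2)/3) + sin(2*z)/2


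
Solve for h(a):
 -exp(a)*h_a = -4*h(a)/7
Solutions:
 h(a) = C1*exp(-4*exp(-a)/7)


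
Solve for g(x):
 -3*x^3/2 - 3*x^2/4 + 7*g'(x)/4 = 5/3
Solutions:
 g(x) = C1 + 3*x^4/14 + x^3/7 + 20*x/21


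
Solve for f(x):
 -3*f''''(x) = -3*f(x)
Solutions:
 f(x) = C1*exp(-x) + C2*exp(x) + C3*sin(x) + C4*cos(x)


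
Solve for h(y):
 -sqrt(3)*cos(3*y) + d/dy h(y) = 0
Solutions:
 h(y) = C1 + sqrt(3)*sin(3*y)/3


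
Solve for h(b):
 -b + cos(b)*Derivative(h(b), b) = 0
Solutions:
 h(b) = C1 + Integral(b/cos(b), b)


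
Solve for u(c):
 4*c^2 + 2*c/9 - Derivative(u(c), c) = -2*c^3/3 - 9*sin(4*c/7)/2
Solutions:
 u(c) = C1 + c^4/6 + 4*c^3/3 + c^2/9 - 63*cos(4*c/7)/8


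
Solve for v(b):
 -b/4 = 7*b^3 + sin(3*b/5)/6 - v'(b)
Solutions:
 v(b) = C1 + 7*b^4/4 + b^2/8 - 5*cos(3*b/5)/18


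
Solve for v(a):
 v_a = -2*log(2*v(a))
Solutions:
 Integral(1/(log(_y) + log(2)), (_y, v(a)))/2 = C1 - a


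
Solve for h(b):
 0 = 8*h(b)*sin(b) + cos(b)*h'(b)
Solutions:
 h(b) = C1*cos(b)^8


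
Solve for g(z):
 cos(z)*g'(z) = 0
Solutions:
 g(z) = C1


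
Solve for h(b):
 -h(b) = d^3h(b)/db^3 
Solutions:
 h(b) = C3*exp(-b) + (C1*sin(sqrt(3)*b/2) + C2*cos(sqrt(3)*b/2))*exp(b/2)


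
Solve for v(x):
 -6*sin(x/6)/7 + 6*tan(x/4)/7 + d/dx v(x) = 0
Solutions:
 v(x) = C1 + 24*log(cos(x/4))/7 - 36*cos(x/6)/7


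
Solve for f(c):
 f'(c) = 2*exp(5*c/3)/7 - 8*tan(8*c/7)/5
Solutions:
 f(c) = C1 + 6*exp(5*c/3)/35 + 7*log(cos(8*c/7))/5


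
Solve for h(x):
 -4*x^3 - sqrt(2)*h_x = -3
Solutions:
 h(x) = C1 - sqrt(2)*x^4/2 + 3*sqrt(2)*x/2


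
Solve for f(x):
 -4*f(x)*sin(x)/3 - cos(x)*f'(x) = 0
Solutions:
 f(x) = C1*cos(x)^(4/3)


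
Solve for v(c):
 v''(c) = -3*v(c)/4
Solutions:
 v(c) = C1*sin(sqrt(3)*c/2) + C2*cos(sqrt(3)*c/2)


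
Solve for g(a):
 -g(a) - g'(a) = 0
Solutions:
 g(a) = C1*exp(-a)


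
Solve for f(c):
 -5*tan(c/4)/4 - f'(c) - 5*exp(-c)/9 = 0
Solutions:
 f(c) = C1 - 5*log(tan(c/4)^2 + 1)/2 + 5*exp(-c)/9


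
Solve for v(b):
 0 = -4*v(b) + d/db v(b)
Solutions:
 v(b) = C1*exp(4*b)


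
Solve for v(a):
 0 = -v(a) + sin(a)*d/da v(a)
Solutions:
 v(a) = C1*sqrt(cos(a) - 1)/sqrt(cos(a) + 1)


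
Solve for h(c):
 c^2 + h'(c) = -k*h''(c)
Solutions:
 h(c) = C1 + C2*exp(-c/k) - c^3/3 + c^2*k - 2*c*k^2


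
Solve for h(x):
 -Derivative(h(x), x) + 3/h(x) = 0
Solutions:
 h(x) = -sqrt(C1 + 6*x)
 h(x) = sqrt(C1 + 6*x)


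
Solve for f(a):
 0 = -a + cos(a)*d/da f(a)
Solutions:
 f(a) = C1 + Integral(a/cos(a), a)


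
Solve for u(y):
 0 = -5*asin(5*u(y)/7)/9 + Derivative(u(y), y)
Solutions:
 Integral(1/asin(5*_y/7), (_y, u(y))) = C1 + 5*y/9


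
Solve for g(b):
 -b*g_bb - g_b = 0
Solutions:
 g(b) = C1 + C2*log(b)


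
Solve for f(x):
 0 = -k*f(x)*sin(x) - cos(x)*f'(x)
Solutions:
 f(x) = C1*exp(k*log(cos(x)))


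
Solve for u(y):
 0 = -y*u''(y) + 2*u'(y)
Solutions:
 u(y) = C1 + C2*y^3


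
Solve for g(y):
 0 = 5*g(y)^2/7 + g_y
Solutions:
 g(y) = 7/(C1 + 5*y)


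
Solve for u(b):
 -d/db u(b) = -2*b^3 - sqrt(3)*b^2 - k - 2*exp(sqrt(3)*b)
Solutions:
 u(b) = C1 + b^4/2 + sqrt(3)*b^3/3 + b*k + 2*sqrt(3)*exp(sqrt(3)*b)/3


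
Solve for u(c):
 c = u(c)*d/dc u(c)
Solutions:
 u(c) = -sqrt(C1 + c^2)
 u(c) = sqrt(C1 + c^2)


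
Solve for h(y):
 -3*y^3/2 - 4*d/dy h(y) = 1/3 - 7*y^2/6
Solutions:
 h(y) = C1 - 3*y^4/32 + 7*y^3/72 - y/12


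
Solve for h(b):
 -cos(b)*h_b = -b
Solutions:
 h(b) = C1 + Integral(b/cos(b), b)


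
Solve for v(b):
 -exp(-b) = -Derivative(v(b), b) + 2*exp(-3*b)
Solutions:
 v(b) = C1 - exp(-b) - 2*exp(-3*b)/3


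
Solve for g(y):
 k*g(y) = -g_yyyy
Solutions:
 g(y) = C1*exp(-y*(-k)^(1/4)) + C2*exp(y*(-k)^(1/4)) + C3*exp(-I*y*(-k)^(1/4)) + C4*exp(I*y*(-k)^(1/4))


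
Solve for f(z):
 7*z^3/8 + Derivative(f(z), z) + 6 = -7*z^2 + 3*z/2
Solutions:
 f(z) = C1 - 7*z^4/32 - 7*z^3/3 + 3*z^2/4 - 6*z


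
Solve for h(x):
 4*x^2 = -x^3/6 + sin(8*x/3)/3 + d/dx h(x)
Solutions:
 h(x) = C1 + x^4/24 + 4*x^3/3 + cos(8*x/3)/8


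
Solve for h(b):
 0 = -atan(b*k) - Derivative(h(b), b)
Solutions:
 h(b) = C1 - Piecewise((b*atan(b*k) - log(b^2*k^2 + 1)/(2*k), Ne(k, 0)), (0, True))


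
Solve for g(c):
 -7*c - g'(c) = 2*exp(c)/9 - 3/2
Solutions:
 g(c) = C1 - 7*c^2/2 + 3*c/2 - 2*exp(c)/9


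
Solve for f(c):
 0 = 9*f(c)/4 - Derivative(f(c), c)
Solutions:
 f(c) = C1*exp(9*c/4)


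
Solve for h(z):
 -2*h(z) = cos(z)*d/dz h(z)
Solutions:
 h(z) = C1*(sin(z) - 1)/(sin(z) + 1)


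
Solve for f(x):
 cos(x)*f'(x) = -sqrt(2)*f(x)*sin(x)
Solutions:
 f(x) = C1*cos(x)^(sqrt(2))


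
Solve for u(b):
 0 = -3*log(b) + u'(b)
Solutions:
 u(b) = C1 + 3*b*log(b) - 3*b


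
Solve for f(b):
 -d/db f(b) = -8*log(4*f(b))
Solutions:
 -Integral(1/(log(_y) + 2*log(2)), (_y, f(b)))/8 = C1 - b


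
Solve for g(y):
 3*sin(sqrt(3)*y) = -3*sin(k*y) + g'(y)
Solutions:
 g(y) = C1 - sqrt(3)*cos(sqrt(3)*y) - 3*cos(k*y)/k


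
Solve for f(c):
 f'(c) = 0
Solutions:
 f(c) = C1


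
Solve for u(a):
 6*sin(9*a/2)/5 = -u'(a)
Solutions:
 u(a) = C1 + 4*cos(9*a/2)/15


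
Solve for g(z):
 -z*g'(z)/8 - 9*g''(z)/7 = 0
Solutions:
 g(z) = C1 + C2*erf(sqrt(7)*z/12)


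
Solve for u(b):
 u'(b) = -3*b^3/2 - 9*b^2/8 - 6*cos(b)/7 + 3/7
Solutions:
 u(b) = C1 - 3*b^4/8 - 3*b^3/8 + 3*b/7 - 6*sin(b)/7


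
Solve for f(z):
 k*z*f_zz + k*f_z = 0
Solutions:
 f(z) = C1 + C2*log(z)


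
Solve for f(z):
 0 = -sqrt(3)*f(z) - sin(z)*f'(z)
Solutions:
 f(z) = C1*(cos(z) + 1)^(sqrt(3)/2)/(cos(z) - 1)^(sqrt(3)/2)


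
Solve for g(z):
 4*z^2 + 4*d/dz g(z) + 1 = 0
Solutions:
 g(z) = C1 - z^3/3 - z/4


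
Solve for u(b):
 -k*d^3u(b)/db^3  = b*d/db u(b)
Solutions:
 u(b) = C1 + Integral(C2*airyai(b*(-1/k)^(1/3)) + C3*airybi(b*(-1/k)^(1/3)), b)


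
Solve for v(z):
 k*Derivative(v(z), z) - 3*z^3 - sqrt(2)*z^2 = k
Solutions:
 v(z) = C1 + z + 3*z^4/(4*k) + sqrt(2)*z^3/(3*k)


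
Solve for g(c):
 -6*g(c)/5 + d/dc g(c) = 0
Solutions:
 g(c) = C1*exp(6*c/5)


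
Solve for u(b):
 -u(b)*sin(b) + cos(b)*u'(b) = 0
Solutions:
 u(b) = C1/cos(b)


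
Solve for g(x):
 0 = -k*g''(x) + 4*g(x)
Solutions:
 g(x) = C1*exp(-2*x*sqrt(1/k)) + C2*exp(2*x*sqrt(1/k))


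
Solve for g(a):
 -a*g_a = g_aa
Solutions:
 g(a) = C1 + C2*erf(sqrt(2)*a/2)


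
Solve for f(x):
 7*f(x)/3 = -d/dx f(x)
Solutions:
 f(x) = C1*exp(-7*x/3)


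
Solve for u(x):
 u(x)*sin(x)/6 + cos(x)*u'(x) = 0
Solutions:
 u(x) = C1*cos(x)^(1/6)


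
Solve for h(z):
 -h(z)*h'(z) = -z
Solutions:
 h(z) = -sqrt(C1 + z^2)
 h(z) = sqrt(C1 + z^2)


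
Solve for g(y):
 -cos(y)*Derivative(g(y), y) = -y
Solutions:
 g(y) = C1 + Integral(y/cos(y), y)


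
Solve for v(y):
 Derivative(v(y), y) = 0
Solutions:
 v(y) = C1


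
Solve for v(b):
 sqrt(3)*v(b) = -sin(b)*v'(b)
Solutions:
 v(b) = C1*(cos(b) + 1)^(sqrt(3)/2)/(cos(b) - 1)^(sqrt(3)/2)


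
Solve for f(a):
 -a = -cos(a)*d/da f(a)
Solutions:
 f(a) = C1 + Integral(a/cos(a), a)


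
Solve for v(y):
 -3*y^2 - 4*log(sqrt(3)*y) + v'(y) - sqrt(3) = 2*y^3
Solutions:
 v(y) = C1 + y^4/2 + y^3 + 4*y*log(y) - 4*y + sqrt(3)*y + y*log(9)


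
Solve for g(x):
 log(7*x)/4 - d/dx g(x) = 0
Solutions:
 g(x) = C1 + x*log(x)/4 - x/4 + x*log(7)/4


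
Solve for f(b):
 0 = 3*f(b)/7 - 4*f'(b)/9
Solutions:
 f(b) = C1*exp(27*b/28)


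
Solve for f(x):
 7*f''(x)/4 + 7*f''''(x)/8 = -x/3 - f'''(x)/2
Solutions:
 f(x) = C1 + C2*x - 2*x^3/63 + 4*x^2/147 + (C3*sin(sqrt(94)*x/7) + C4*cos(sqrt(94)*x/7))*exp(-2*x/7)


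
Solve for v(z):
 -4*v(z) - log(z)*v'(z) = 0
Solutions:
 v(z) = C1*exp(-4*li(z))


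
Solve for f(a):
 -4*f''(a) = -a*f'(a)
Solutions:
 f(a) = C1 + C2*erfi(sqrt(2)*a/4)


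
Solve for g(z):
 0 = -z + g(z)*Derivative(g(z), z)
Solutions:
 g(z) = -sqrt(C1 + z^2)
 g(z) = sqrt(C1 + z^2)


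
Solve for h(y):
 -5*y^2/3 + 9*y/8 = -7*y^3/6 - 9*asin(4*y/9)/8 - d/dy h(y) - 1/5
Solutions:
 h(y) = C1 - 7*y^4/24 + 5*y^3/9 - 9*y^2/16 - 9*y*asin(4*y/9)/8 - y/5 - 9*sqrt(81 - 16*y^2)/32


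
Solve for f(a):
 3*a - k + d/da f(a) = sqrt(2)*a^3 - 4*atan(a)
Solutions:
 f(a) = C1 + sqrt(2)*a^4/4 - 3*a^2/2 + a*k - 4*a*atan(a) + 2*log(a^2 + 1)


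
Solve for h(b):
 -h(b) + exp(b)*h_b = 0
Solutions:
 h(b) = C1*exp(-exp(-b))


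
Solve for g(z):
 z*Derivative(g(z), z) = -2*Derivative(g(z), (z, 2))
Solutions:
 g(z) = C1 + C2*erf(z/2)


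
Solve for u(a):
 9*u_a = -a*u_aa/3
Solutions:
 u(a) = C1 + C2/a^26


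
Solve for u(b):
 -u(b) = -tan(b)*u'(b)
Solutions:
 u(b) = C1*sin(b)


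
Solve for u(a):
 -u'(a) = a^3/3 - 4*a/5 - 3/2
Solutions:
 u(a) = C1 - a^4/12 + 2*a^2/5 + 3*a/2


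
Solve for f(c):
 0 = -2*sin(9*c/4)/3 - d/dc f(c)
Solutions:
 f(c) = C1 + 8*cos(9*c/4)/27


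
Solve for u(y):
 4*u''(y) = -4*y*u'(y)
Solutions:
 u(y) = C1 + C2*erf(sqrt(2)*y/2)


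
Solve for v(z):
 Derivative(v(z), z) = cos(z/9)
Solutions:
 v(z) = C1 + 9*sin(z/9)


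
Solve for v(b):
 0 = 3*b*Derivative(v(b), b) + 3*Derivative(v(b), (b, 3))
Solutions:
 v(b) = C1 + Integral(C2*airyai(-b) + C3*airybi(-b), b)


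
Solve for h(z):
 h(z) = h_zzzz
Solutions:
 h(z) = C1*exp(-z) + C2*exp(z) + C3*sin(z) + C4*cos(z)


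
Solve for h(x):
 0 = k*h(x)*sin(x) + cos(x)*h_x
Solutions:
 h(x) = C1*exp(k*log(cos(x)))


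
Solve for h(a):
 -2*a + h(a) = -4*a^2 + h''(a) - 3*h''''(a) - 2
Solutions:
 h(a) = -4*a^2 + 2*a + (C1*sin(3^(3/4)*a*sin(atan(sqrt(11))/2)/3) + C2*cos(3^(3/4)*a*sin(atan(sqrt(11))/2)/3))*exp(-3^(3/4)*a*cos(atan(sqrt(11))/2)/3) + (C3*sin(3^(3/4)*a*sin(atan(sqrt(11))/2)/3) + C4*cos(3^(3/4)*a*sin(atan(sqrt(11))/2)/3))*exp(3^(3/4)*a*cos(atan(sqrt(11))/2)/3) - 10


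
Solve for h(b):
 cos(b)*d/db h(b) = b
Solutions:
 h(b) = C1 + Integral(b/cos(b), b)


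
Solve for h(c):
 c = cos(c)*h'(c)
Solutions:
 h(c) = C1 + Integral(c/cos(c), c)


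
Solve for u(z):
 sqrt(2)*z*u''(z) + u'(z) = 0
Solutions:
 u(z) = C1 + C2*z^(1 - sqrt(2)/2)


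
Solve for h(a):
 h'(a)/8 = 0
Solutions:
 h(a) = C1


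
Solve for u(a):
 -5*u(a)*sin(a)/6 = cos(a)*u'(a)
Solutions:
 u(a) = C1*cos(a)^(5/6)


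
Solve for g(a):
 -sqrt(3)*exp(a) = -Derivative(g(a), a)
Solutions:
 g(a) = C1 + sqrt(3)*exp(a)


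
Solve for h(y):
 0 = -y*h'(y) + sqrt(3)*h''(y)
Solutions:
 h(y) = C1 + C2*erfi(sqrt(2)*3^(3/4)*y/6)


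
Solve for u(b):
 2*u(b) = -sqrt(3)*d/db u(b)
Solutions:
 u(b) = C1*exp(-2*sqrt(3)*b/3)


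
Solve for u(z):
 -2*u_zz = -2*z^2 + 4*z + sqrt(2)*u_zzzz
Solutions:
 u(z) = C1 + C2*z + C3*sin(2^(1/4)*z) + C4*cos(2^(1/4)*z) + z^4/12 - z^3/3 - sqrt(2)*z^2/2


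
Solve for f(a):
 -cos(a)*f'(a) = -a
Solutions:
 f(a) = C1 + Integral(a/cos(a), a)


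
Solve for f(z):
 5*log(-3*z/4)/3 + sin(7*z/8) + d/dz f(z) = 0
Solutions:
 f(z) = C1 - 5*z*log(-z)/3 - 2*z*log(3) + z*log(6)/3 + 5*z/3 + 3*z*log(2) + 8*cos(7*z/8)/7


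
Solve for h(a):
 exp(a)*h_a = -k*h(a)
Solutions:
 h(a) = C1*exp(k*exp(-a))


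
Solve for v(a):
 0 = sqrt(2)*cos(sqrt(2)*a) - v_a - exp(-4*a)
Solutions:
 v(a) = C1 + sin(sqrt(2)*a) + exp(-4*a)/4


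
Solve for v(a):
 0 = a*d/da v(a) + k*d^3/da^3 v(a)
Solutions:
 v(a) = C1 + Integral(C2*airyai(a*(-1/k)^(1/3)) + C3*airybi(a*(-1/k)^(1/3)), a)


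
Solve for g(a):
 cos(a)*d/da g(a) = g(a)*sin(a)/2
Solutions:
 g(a) = C1/sqrt(cos(a))


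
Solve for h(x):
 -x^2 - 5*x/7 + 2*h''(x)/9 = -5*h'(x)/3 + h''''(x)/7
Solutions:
 h(x) = C1 + C2*exp(-x*(4*18^(1/3)*7^(2/3)/(sqrt(163353) + 405)^(1/3) + 84^(1/3)*(sqrt(163353) + 405)^(1/3))/36)*sin(3^(1/6)*x*(-28^(1/3)*3^(2/3)*(sqrt(163353) + 405)^(1/3) + 12*2^(1/3)*7^(2/3)/(sqrt(163353) + 405)^(1/3))/36) + C3*exp(-x*(4*18^(1/3)*7^(2/3)/(sqrt(163353) + 405)^(1/3) + 84^(1/3)*(sqrt(163353) + 405)^(1/3))/36)*cos(3^(1/6)*x*(-28^(1/3)*3^(2/3)*(sqrt(163353) + 405)^(1/3) + 12*2^(1/3)*7^(2/3)/(sqrt(163353) + 405)^(1/3))/36) + C4*exp(x*(4*18^(1/3)*7^(2/3)/(sqrt(163353) + 405)^(1/3) + 84^(1/3)*(sqrt(163353) + 405)^(1/3))/18) + x^3/5 + 47*x^2/350 - 94*x/2625


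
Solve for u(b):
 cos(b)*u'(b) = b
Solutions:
 u(b) = C1 + Integral(b/cos(b), b)


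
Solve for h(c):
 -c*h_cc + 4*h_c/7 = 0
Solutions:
 h(c) = C1 + C2*c^(11/7)


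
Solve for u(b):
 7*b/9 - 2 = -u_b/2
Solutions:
 u(b) = C1 - 7*b^2/9 + 4*b


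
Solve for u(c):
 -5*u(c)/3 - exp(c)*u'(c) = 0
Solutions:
 u(c) = C1*exp(5*exp(-c)/3)


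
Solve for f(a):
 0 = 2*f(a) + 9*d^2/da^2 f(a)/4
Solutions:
 f(a) = C1*sin(2*sqrt(2)*a/3) + C2*cos(2*sqrt(2)*a/3)


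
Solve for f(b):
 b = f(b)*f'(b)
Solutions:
 f(b) = -sqrt(C1 + b^2)
 f(b) = sqrt(C1 + b^2)


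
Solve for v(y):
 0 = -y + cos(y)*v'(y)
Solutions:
 v(y) = C1 + Integral(y/cos(y), y)


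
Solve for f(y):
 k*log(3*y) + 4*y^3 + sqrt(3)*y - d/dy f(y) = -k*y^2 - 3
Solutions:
 f(y) = C1 + k*y^3/3 + k*y*log(y) - k*y + k*y*log(3) + y^4 + sqrt(3)*y^2/2 + 3*y


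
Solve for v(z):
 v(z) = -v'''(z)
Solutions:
 v(z) = C3*exp(-z) + (C1*sin(sqrt(3)*z/2) + C2*cos(sqrt(3)*z/2))*exp(z/2)


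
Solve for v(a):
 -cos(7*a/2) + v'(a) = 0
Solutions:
 v(a) = C1 + 2*sin(7*a/2)/7


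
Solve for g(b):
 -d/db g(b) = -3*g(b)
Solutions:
 g(b) = C1*exp(3*b)


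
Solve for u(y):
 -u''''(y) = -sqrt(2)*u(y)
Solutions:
 u(y) = C1*exp(-2^(1/8)*y) + C2*exp(2^(1/8)*y) + C3*sin(2^(1/8)*y) + C4*cos(2^(1/8)*y)


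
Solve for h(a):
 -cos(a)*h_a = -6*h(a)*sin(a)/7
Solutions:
 h(a) = C1/cos(a)^(6/7)


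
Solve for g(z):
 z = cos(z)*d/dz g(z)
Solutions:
 g(z) = C1 + Integral(z/cos(z), z)


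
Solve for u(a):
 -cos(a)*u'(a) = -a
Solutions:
 u(a) = C1 + Integral(a/cos(a), a)


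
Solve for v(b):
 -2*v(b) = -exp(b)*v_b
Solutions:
 v(b) = C1*exp(-2*exp(-b))


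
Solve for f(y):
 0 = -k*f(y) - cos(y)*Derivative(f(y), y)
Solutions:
 f(y) = C1*exp(k*(log(sin(y) - 1) - log(sin(y) + 1))/2)


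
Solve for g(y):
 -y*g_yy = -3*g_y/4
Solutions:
 g(y) = C1 + C2*y^(7/4)


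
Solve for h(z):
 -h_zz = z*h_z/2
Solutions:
 h(z) = C1 + C2*erf(z/2)


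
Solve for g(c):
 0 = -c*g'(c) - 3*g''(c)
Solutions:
 g(c) = C1 + C2*erf(sqrt(6)*c/6)


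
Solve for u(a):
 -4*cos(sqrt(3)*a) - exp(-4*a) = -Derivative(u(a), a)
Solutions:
 u(a) = C1 + 4*sqrt(3)*sin(sqrt(3)*a)/3 - exp(-4*a)/4


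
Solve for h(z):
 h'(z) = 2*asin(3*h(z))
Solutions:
 Integral(1/asin(3*_y), (_y, h(z))) = C1 + 2*z


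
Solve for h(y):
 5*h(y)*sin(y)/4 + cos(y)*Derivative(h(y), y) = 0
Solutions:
 h(y) = C1*cos(y)^(5/4)


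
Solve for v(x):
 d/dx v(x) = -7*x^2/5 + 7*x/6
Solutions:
 v(x) = C1 - 7*x^3/15 + 7*x^2/12


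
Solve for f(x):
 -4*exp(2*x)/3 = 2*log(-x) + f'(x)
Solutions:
 f(x) = C1 - 2*x*log(-x) + 2*x - 2*exp(2*x)/3


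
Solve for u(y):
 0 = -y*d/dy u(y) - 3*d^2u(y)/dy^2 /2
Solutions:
 u(y) = C1 + C2*erf(sqrt(3)*y/3)


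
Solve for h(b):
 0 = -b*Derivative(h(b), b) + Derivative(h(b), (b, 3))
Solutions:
 h(b) = C1 + Integral(C2*airyai(b) + C3*airybi(b), b)


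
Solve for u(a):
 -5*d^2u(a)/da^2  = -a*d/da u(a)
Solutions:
 u(a) = C1 + C2*erfi(sqrt(10)*a/10)


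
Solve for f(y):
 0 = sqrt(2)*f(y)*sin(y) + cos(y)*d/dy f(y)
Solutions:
 f(y) = C1*cos(y)^(sqrt(2))


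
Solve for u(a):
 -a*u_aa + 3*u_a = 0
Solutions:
 u(a) = C1 + C2*a^4


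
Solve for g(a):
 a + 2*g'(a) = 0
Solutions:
 g(a) = C1 - a^2/4


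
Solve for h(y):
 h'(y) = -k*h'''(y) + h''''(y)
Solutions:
 h(y) = C1 + C2*exp(y*(-k^2/(-k^3 + sqrt(-4*k^6 + (2*k^3 + 27)^2)/2 - 27/2)^(1/3) + k - (-k^3 + sqrt(-4*k^6 + (2*k^3 + 27)^2)/2 - 27/2)^(1/3))/3) + C3*exp(y*(-4*k^2/((-1 + sqrt(3)*I)*(-k^3 + sqrt(-4*k^6 + (2*k^3 + 27)^2)/2 - 27/2)^(1/3)) + 2*k + (-k^3 + sqrt(-4*k^6 + (2*k^3 + 27)^2)/2 - 27/2)^(1/3) - sqrt(3)*I*(-k^3 + sqrt(-4*k^6 + (2*k^3 + 27)^2)/2 - 27/2)^(1/3))/6) + C4*exp(y*(4*k^2/((1 + sqrt(3)*I)*(-k^3 + sqrt(-4*k^6 + (2*k^3 + 27)^2)/2 - 27/2)^(1/3)) + 2*k + (-k^3 + sqrt(-4*k^6 + (2*k^3 + 27)^2)/2 - 27/2)^(1/3) + sqrt(3)*I*(-k^3 + sqrt(-4*k^6 + (2*k^3 + 27)^2)/2 - 27/2)^(1/3))/6)


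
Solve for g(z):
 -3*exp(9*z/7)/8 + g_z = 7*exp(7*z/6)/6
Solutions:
 g(z) = C1 + 7*exp(9*z/7)/24 + exp(7*z/6)


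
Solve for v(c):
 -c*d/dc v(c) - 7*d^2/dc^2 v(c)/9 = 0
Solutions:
 v(c) = C1 + C2*erf(3*sqrt(14)*c/14)


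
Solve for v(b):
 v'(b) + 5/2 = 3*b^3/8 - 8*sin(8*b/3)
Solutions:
 v(b) = C1 + 3*b^4/32 - 5*b/2 + 3*cos(8*b/3)


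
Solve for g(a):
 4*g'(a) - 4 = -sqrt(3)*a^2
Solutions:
 g(a) = C1 - sqrt(3)*a^3/12 + a


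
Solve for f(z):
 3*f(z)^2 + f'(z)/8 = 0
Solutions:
 f(z) = 1/(C1 + 24*z)


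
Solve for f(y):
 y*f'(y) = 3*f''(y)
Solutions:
 f(y) = C1 + C2*erfi(sqrt(6)*y/6)


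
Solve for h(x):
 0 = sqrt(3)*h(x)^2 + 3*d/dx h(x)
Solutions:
 h(x) = 3/(C1 + sqrt(3)*x)


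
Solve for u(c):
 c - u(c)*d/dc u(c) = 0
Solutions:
 u(c) = -sqrt(C1 + c^2)
 u(c) = sqrt(C1 + c^2)


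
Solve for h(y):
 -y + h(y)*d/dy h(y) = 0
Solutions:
 h(y) = -sqrt(C1 + y^2)
 h(y) = sqrt(C1 + y^2)


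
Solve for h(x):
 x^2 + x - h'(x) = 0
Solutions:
 h(x) = C1 + x^3/3 + x^2/2


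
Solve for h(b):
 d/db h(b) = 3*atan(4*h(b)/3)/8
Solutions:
 Integral(1/atan(4*_y/3), (_y, h(b))) = C1 + 3*b/8


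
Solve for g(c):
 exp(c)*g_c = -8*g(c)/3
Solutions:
 g(c) = C1*exp(8*exp(-c)/3)


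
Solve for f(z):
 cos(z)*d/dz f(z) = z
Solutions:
 f(z) = C1 + Integral(z/cos(z), z)


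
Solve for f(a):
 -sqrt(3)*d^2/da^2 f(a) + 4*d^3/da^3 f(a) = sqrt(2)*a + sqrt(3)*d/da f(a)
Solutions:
 f(a) = C1 + C2*exp(a*(sqrt(3) + sqrt(3 + 16*sqrt(3)))/8) + C3*exp(a*(-sqrt(3 + 16*sqrt(3)) + sqrt(3))/8) - sqrt(6)*a^2/6 + sqrt(6)*a/3


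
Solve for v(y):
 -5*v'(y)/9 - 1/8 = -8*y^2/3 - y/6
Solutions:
 v(y) = C1 + 8*y^3/5 + 3*y^2/20 - 9*y/40


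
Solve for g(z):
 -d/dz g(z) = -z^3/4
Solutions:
 g(z) = C1 + z^4/16


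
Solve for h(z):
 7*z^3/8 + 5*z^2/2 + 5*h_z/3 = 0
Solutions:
 h(z) = C1 - 21*z^4/160 - z^3/2


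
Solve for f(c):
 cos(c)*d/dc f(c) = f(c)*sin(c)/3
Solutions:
 f(c) = C1/cos(c)^(1/3)


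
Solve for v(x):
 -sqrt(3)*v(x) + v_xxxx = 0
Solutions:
 v(x) = C1*exp(-3^(1/8)*x) + C2*exp(3^(1/8)*x) + C3*sin(3^(1/8)*x) + C4*cos(3^(1/8)*x)


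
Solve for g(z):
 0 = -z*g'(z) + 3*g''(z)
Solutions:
 g(z) = C1 + C2*erfi(sqrt(6)*z/6)


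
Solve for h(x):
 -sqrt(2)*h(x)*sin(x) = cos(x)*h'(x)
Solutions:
 h(x) = C1*cos(x)^(sqrt(2))


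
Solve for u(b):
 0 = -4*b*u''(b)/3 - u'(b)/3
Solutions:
 u(b) = C1 + C2*b^(3/4)


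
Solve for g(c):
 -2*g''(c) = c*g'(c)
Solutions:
 g(c) = C1 + C2*erf(c/2)


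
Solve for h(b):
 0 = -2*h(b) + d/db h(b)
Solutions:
 h(b) = C1*exp(2*b)


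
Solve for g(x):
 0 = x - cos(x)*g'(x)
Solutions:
 g(x) = C1 + Integral(x/cos(x), x)


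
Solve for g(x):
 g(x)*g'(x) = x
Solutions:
 g(x) = -sqrt(C1 + x^2)
 g(x) = sqrt(C1 + x^2)


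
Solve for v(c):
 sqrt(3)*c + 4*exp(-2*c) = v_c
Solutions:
 v(c) = C1 + sqrt(3)*c^2/2 - 2*exp(-2*c)


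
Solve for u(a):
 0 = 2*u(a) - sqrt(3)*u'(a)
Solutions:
 u(a) = C1*exp(2*sqrt(3)*a/3)


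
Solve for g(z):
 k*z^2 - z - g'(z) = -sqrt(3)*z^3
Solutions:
 g(z) = C1 + k*z^3/3 + sqrt(3)*z^4/4 - z^2/2


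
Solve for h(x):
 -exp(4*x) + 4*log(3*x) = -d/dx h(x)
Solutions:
 h(x) = C1 - 4*x*log(x) + 4*x*(1 - log(3)) + exp(4*x)/4


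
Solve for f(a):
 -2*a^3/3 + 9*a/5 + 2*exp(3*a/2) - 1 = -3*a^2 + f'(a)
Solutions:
 f(a) = C1 - a^4/6 + a^3 + 9*a^2/10 - a + 4*exp(3*a/2)/3


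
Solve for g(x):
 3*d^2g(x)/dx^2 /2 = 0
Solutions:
 g(x) = C1 + C2*x


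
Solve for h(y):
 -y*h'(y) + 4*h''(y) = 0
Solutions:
 h(y) = C1 + C2*erfi(sqrt(2)*y/4)


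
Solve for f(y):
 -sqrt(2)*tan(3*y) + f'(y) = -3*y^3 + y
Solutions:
 f(y) = C1 - 3*y^4/4 + y^2/2 - sqrt(2)*log(cos(3*y))/3


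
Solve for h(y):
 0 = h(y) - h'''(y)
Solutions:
 h(y) = C3*exp(y) + (C1*sin(sqrt(3)*y/2) + C2*cos(sqrt(3)*y/2))*exp(-y/2)


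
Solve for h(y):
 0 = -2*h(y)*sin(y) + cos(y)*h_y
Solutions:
 h(y) = C1/cos(y)^2


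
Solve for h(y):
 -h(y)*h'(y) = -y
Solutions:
 h(y) = -sqrt(C1 + y^2)
 h(y) = sqrt(C1 + y^2)


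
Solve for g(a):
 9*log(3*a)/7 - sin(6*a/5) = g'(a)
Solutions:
 g(a) = C1 + 9*a*log(a)/7 - 9*a/7 + 9*a*log(3)/7 + 5*cos(6*a/5)/6


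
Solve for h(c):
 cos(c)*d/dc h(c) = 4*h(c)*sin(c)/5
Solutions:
 h(c) = C1/cos(c)^(4/5)


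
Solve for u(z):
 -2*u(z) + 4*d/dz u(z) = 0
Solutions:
 u(z) = C1*exp(z/2)


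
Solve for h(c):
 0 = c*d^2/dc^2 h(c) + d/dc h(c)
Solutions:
 h(c) = C1 + C2*log(c)


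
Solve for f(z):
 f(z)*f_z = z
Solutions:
 f(z) = -sqrt(C1 + z^2)
 f(z) = sqrt(C1 + z^2)


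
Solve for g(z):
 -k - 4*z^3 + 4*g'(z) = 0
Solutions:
 g(z) = C1 + k*z/4 + z^4/4


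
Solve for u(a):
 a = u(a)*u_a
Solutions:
 u(a) = -sqrt(C1 + a^2)
 u(a) = sqrt(C1 + a^2)


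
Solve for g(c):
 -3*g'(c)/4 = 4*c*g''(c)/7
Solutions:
 g(c) = C1 + C2/c^(5/16)


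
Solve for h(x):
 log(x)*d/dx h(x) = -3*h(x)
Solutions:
 h(x) = C1*exp(-3*li(x))


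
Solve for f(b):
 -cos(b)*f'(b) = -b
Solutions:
 f(b) = C1 + Integral(b/cos(b), b)


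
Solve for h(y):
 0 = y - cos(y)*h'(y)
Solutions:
 h(y) = C1 + Integral(y/cos(y), y)


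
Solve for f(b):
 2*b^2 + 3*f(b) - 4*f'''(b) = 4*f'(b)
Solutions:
 f(b) = C1*exp(3^(1/3)*b*(-(27 + sqrt(921))^(1/3) + 4*3^(1/3)/(27 + sqrt(921))^(1/3))/12)*sin(3^(1/6)*b*((27 + sqrt(921))^(-1/3) + 3^(2/3)*(27 + sqrt(921))^(1/3)/12)) + C2*exp(3^(1/3)*b*(-(27 + sqrt(921))^(1/3) + 4*3^(1/3)/(27 + sqrt(921))^(1/3))/12)*cos(3^(1/6)*b*((27 + sqrt(921))^(-1/3) + 3^(2/3)*(27 + sqrt(921))^(1/3)/12)) + C3*exp(-3^(1/3)*b*(-(27 + sqrt(921))^(1/3) + 4*3^(1/3)/(27 + sqrt(921))^(1/3))/6) - 2*b^2/3 - 16*b/9 - 64/27


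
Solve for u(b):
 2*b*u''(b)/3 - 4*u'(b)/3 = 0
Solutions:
 u(b) = C1 + C2*b^3


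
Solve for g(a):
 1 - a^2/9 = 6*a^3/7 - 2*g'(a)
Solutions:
 g(a) = C1 + 3*a^4/28 + a^3/54 - a/2


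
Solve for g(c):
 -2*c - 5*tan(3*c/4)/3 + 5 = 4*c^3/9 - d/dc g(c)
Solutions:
 g(c) = C1 + c^4/9 + c^2 - 5*c - 20*log(cos(3*c/4))/9


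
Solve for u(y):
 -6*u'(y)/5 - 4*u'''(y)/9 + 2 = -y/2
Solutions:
 u(y) = C1 + C2*sin(3*sqrt(30)*y/10) + C3*cos(3*sqrt(30)*y/10) + 5*y^2/24 + 5*y/3


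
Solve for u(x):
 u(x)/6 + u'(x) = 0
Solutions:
 u(x) = C1*exp(-x/6)


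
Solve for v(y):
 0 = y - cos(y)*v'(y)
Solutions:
 v(y) = C1 + Integral(y/cos(y), y)


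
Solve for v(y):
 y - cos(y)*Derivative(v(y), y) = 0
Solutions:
 v(y) = C1 + Integral(y/cos(y), y)


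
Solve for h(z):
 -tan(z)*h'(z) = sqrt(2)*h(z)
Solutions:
 h(z) = C1/sin(z)^(sqrt(2))


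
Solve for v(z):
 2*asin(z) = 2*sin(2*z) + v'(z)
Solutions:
 v(z) = C1 + 2*z*asin(z) + 2*sqrt(1 - z^2) + cos(2*z)


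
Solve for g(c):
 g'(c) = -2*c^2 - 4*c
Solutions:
 g(c) = C1 - 2*c^3/3 - 2*c^2


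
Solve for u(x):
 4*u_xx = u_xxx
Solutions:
 u(x) = C1 + C2*x + C3*exp(4*x)


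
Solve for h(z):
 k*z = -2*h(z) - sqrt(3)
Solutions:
 h(z) = -k*z/2 - sqrt(3)/2


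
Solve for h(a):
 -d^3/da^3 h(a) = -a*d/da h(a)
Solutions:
 h(a) = C1 + Integral(C2*airyai(a) + C3*airybi(a), a)


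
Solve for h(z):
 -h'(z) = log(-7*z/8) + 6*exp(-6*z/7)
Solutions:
 h(z) = C1 - z*log(-z) + z*(-log(7) + 1 + 3*log(2)) + 7*exp(-6*z/7)


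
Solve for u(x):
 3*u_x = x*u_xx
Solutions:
 u(x) = C1 + C2*x^4


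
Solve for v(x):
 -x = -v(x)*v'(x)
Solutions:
 v(x) = -sqrt(C1 + x^2)
 v(x) = sqrt(C1 + x^2)


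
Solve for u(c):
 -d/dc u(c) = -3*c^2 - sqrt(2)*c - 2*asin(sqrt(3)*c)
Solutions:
 u(c) = C1 + c^3 + sqrt(2)*c^2/2 + 2*c*asin(sqrt(3)*c) + 2*sqrt(3)*sqrt(1 - 3*c^2)/3


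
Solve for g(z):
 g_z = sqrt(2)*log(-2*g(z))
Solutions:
 -sqrt(2)*Integral(1/(log(-_y) + log(2)), (_y, g(z)))/2 = C1 - z


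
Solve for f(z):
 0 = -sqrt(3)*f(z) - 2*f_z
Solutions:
 f(z) = C1*exp(-sqrt(3)*z/2)


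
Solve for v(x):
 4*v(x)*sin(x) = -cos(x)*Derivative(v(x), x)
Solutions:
 v(x) = C1*cos(x)^4


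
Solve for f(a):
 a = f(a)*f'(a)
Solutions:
 f(a) = -sqrt(C1 + a^2)
 f(a) = sqrt(C1 + a^2)


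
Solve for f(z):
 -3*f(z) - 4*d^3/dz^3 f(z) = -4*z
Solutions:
 f(z) = C3*exp(-6^(1/3)*z/2) + 4*z/3 + (C1*sin(2^(1/3)*3^(5/6)*z/4) + C2*cos(2^(1/3)*3^(5/6)*z/4))*exp(6^(1/3)*z/4)


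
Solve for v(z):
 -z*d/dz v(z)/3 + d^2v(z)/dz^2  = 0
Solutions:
 v(z) = C1 + C2*erfi(sqrt(6)*z/6)


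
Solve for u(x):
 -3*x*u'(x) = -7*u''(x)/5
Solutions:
 u(x) = C1 + C2*erfi(sqrt(210)*x/14)


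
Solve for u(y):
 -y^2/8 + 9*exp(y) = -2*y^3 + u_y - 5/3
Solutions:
 u(y) = C1 + y^4/2 - y^3/24 + 5*y/3 + 9*exp(y)


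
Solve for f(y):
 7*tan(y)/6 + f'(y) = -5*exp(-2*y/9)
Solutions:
 f(y) = C1 - 7*log(tan(y)^2 + 1)/12 + 45*exp(-2*y/9)/2


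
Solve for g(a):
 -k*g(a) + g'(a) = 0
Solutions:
 g(a) = C1*exp(a*k)


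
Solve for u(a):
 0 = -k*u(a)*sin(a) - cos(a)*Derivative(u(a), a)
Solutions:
 u(a) = C1*exp(k*log(cos(a)))


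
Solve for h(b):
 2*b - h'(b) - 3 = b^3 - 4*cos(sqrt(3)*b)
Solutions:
 h(b) = C1 - b^4/4 + b^2 - 3*b + 4*sqrt(3)*sin(sqrt(3)*b)/3


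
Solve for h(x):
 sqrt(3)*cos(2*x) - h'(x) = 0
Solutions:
 h(x) = C1 + sqrt(3)*sin(2*x)/2


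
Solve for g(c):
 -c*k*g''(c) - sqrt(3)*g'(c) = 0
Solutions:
 g(c) = C1 + c^(((re(k) - sqrt(3))*re(k) + im(k)^2)/(re(k)^2 + im(k)^2))*(C2*sin(sqrt(3)*log(c)*Abs(im(k))/(re(k)^2 + im(k)^2)) + C3*cos(sqrt(3)*log(c)*im(k)/(re(k)^2 + im(k)^2)))


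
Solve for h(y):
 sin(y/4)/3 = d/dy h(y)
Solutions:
 h(y) = C1 - 4*cos(y/4)/3


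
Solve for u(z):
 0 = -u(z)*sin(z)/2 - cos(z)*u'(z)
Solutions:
 u(z) = C1*sqrt(cos(z))


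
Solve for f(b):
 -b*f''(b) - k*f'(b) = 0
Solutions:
 f(b) = C1 + b^(1 - re(k))*(C2*sin(log(b)*Abs(im(k))) + C3*cos(log(b)*im(k)))


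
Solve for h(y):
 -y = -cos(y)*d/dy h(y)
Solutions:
 h(y) = C1 + Integral(y/cos(y), y)


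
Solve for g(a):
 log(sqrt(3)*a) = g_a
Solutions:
 g(a) = C1 + a*log(a) - a + a*log(3)/2


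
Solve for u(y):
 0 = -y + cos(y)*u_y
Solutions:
 u(y) = C1 + Integral(y/cos(y), y)


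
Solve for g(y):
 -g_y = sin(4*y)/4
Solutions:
 g(y) = C1 + cos(4*y)/16


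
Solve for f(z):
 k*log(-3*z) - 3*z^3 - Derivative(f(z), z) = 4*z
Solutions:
 f(z) = C1 + k*z*log(-z) + k*z*(-1 + log(3)) - 3*z^4/4 - 2*z^2
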